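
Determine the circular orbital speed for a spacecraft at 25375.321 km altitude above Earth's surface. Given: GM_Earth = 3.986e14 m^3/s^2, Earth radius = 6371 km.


r = R_E + alt = 6371.0 + 25375.321 = 31746.3210 km = 3.1746321e+07 m
v = sqrt(mu/r) = sqrt(3.986e14 / 3.1746321e+07) = 3543.4144 m/s = 3.5434 km/s

3.5434 km/s


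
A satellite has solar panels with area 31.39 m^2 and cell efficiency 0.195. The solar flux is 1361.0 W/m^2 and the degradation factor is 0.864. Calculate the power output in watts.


P = area * eta * S * degradation
P = 31.39 * 0.195 * 1361.0 * 0.864
P = 7197.7672 W

7197.7672 W


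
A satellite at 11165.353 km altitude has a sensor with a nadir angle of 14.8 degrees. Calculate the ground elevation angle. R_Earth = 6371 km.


r = R_E + alt = 17536.3530 km
Law of sines in the satellite / Earth-center / ground-point triangle:
  sin(nadir)/R_E = sin(90 + el)/r  =>  cos(el) = (r/R_E)*sin(nadir)
cos(el) = (17536.3530 / 6371.0000) * sin(14.8 deg) = 0.7031215
el = arccos(0.7031215) = 45.3220 deg
(Earth-central angle = 90 - nadir - el = 29.8780 deg)

45.3220 degrees


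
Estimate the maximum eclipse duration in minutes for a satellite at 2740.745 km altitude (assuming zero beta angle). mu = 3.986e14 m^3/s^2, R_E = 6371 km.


r = 9111.7450 km
T = 144.2654 min
Eclipse fraction = arcsin(R_E/r)/pi = arcsin(6371.0000/9111.7450)/pi
= arcsin(0.6992075)/pi = 0.2464636
Eclipse duration = 0.2464636 * 144.2654 = 35.5562 min

35.5562 minutes


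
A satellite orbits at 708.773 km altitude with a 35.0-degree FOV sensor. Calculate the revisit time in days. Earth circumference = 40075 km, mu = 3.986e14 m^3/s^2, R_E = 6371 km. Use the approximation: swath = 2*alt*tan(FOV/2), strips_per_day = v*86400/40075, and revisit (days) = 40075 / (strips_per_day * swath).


swath = 2*708.773*tan(0.3054326) = 446.9505 km
v = sqrt(mu/r) = 7503.4152 m/s = 7.5034 km/s
strips/day = v*86400/40075 = 7.5034*86400/40075 = 16.1770
coverage/day = strips * swath = 16.1770 * 446.9505 = 7230.3389 km
revisit = 40075 / 7230.3389 = 5.5426 days

5.5426 days


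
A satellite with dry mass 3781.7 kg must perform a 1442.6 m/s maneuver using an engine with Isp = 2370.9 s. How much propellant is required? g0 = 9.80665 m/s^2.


ve = Isp * g0 = 2370.9 * 9.80665 = 23250.586485 m/s
mass ratio = exp(dv/ve) = exp(1442.6/23250.586485) = 1.06401102
m_prop = m_dry * (mr - 1) = 3781.7 * (1.06401102 - 1)
m_prop = 242.0705 kg

242.0705 kg


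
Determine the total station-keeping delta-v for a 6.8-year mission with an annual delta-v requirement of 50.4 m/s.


dV = rate * years = 50.4 * 6.8
dV = 342.7200 m/s

342.7200 m/s


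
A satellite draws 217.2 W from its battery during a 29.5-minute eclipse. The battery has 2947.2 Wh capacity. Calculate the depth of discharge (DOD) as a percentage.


E_used = P * t / 60 = 217.2 * 29.5 / 60 = 106.7900 Wh
DOD = E_used / E_total * 100 = 106.7900 / 2947.2 * 100
DOD = 3.6234 %

3.6234 %


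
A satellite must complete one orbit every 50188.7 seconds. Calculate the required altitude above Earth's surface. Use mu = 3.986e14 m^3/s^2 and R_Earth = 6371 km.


T = 50188.7 s
r = (mu*T^2/(4*pi^2))^(1/3) = (3.986e14 * 50188.7^2 / (4*pi^2))^(1/3)
r = 2.9407842e+07 m = 29407.8416 km
alt = r - R_E = 29407.8416 - 6371 = 23036.8416 km

23036.8416 km


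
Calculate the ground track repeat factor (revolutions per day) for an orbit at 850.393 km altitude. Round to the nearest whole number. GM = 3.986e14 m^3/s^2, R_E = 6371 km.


r = 7.221393e+06 m
T = 2*pi*sqrt(r^3/mu) = 6107.2077 s = 101.7868 min
revs/day = 1440 / 101.7868 = 14.1472
Rounded: 14 revolutions per day

14 revolutions per day


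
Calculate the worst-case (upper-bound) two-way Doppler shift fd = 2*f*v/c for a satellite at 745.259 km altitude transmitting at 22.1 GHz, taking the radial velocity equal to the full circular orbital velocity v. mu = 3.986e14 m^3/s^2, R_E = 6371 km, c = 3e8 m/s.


r = 7.116259e+06 m
v = sqrt(mu/r) = 7484.1550 m/s (worst-case radial velocity)
f = 22.1 GHz = 2.21e+10 Hz
fd = 2*f*v/c = 2*2.21e+10*7484.1550/3.0e+08
fd = 1.1026655e+06 Hz

1.1027e+06 Hz


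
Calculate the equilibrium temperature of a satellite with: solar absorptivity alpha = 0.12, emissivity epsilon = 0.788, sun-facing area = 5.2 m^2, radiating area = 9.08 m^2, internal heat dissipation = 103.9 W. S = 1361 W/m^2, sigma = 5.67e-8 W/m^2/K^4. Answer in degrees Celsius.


Numerator = alpha*S*A_sun + Q_int = 0.12*1361*5.2 + 103.9 = 953.1640 W
Denominator = eps*sigma*A_rad = 0.788*5.67e-8*9.08 = 4.0569077e-07 W/K^4
T^4 = 2.3494841e+09 K^4
T = 220.1624 K = -52.9876 C

-52.9876 degrees Celsius


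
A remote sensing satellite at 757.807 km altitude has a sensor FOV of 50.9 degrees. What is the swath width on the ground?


FOV = 50.9 deg = 0.8883726 rad
swath = 2 * alt * tan(FOV/2) = 2 * 757.807 * tan(0.4441863)
swath = 2 * 757.807 * 0.4759048
swath = 721.2879 km

721.2879 km


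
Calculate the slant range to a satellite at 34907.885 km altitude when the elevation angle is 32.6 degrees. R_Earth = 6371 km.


h = 34907.885 km, el = 32.6 deg
d = -R_E*sin(el) + sqrt((R_E*sin(el))^2 + 2*R_E*h + h^2)
d = -6371.0000*sin(0.5689773) + sqrt((6371.0000*0.5387708)^2 + 2*6371.0000*34907.885 + 34907.885^2)
d = 37495.9511 km

37495.9511 km


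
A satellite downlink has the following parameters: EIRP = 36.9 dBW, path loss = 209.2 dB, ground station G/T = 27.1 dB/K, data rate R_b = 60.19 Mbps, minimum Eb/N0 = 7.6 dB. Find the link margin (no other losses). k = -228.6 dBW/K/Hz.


C/N0 = EIRP - FSPL + G/T - k = 36.9 - 209.2 + 27.1 - (-228.6)
C/N0 = 83.4000 dB-Hz
R_b = 60.19 Mbps = 6.019e+07 bps -> 10*log10(R_b) = 77.7952 dB-Hz
Eb/N0 = C/N0 - 10*log10(R_b) = 83.4000 - 77.7952 = 5.6048 dB
Margin = Eb/N0 - Eb/N0_req = 5.6048 - 7.6 = -1.9952 dB (negative margin: link does not close)

-1.9952 dB


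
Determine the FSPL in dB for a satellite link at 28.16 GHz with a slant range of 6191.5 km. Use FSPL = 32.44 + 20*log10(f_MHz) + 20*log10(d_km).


f = 28.16 GHz = 28160.0000 MHz
d = 6191.5 km
FSPL = 32.44 + 20*log10(28160.0000) + 20*log10(6191.5)
FSPL = 32.44 + 88.9927 + 75.8359
FSPL = 197.2686 dB

197.2686 dB


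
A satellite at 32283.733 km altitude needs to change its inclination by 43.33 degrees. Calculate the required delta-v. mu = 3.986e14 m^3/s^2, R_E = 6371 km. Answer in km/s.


r = 38654.7330 km = 3.8654733e+07 m
V = sqrt(mu/r) = 3211.1997 m/s
di = 43.33 deg = 0.7562512 rad
dV = 2*V*sin(di/2) = 2*3211.1997*sin(0.3781256)
dV = 2371.0157 m/s = 2.3710 km/s

2.3710 km/s


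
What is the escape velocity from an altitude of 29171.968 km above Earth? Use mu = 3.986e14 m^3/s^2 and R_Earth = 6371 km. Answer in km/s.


r = 6371.0 + 29171.968 = 35542.9680 km = 3.5542968e+07 m
v_esc = sqrt(2*mu/r) = sqrt(2*3.986e14 / 3.5542968e+07)
v_esc = 4735.9466 m/s = 4.7359 km/s

4.7359 km/s


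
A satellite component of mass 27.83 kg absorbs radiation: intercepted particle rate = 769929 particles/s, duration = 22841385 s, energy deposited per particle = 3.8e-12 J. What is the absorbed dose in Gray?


Total energy deposited = rate * time * E_per
  = 769929 * 22841385 * 3.8e-12 = 66.8277 J
Dose = E_total / mass = 66.8277 / 27.83
Dose = 2.4013 Gy

2.4013 Gy


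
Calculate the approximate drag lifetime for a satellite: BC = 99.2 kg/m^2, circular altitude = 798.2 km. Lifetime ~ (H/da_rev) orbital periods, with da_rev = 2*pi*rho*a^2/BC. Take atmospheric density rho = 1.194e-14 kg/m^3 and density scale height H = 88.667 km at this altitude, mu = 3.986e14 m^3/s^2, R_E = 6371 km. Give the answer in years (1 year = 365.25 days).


a = R_E + alt = 7169.2000 km = 7.1692e+06 m
da_rev = 2*pi*rho*a^2/BC = 2*pi*1.194e-14*(7.1692e+06)^2/99.2 = 0.038869944 m per revolution
N = H/da_rev = 88667.0000 m / 0.038869944 m = 2.2811198e+06 revolutions
P = 2*pi*sqrt(a^3/mu) = 6041.1173 s
lifetime = N*P = 2.2811198e+06 * 6041.1173 = 1.3780512e+10 s = 159496.6707 days
years = 159496.6707 / 365.25 = 436.6781 years

436.6781 years


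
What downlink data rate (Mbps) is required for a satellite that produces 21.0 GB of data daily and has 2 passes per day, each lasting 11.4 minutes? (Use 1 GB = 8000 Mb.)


total contact time = 2 * 11.4 * 60 = 1368.0000 s
data = 21.0 GB = 168000.0000 Mb
rate = 168000.0000 / 1368.0000 = 122.8070 Mbps

122.8070 Mbps


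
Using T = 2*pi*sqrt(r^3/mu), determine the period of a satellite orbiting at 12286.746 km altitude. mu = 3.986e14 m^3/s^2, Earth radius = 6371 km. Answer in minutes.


r = 18657.7460 km = 1.8657746e+07 m
T = 2*pi*sqrt(r^3/mu) = 2*pi*sqrt(6.4949757e+21 / 3.986e14)
T = 25362.9629 s = 422.7160 min

422.7160 minutes


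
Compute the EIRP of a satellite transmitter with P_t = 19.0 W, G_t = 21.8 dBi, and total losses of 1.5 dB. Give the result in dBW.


Pt = 19.0 W = 12.7875 dBW
EIRP = Pt_dBW + Gt - losses = 12.7875 + 21.8 - 1.5 = 33.0875 dBW

33.0875 dBW


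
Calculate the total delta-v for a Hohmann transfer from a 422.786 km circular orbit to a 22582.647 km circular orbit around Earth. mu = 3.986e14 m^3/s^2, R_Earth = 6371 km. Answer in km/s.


r1 = 6793.7860 km = 6.793786e+06 m
r2 = 28953.6470 km = 2.8953647e+07 m
dv1 = sqrt(mu/r1)*(sqrt(2*r2/(r1+r2)) - 1) = 2089.2124 m/s
dv2 = sqrt(mu/r2)*(1 - sqrt(2*r1/(r1+r2))) = 1422.8450 m/s
total dv = |dv1| + |dv2| = 2089.2124 + 1422.8450 = 3512.0574 m/s = 3.5121 km/s

3.5121 km/s


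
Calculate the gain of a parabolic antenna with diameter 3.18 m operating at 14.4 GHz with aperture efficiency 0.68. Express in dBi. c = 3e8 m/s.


lambda = c/f = 3e8 / 1.44e+10 = 0.02083333 m
G = eta*(pi*D/lambda)^2 = 0.68*(pi*3.18/0.02083333)^2
G = 156367.0968 (linear)
G = 10*log10(156367.0968) = 51.9415 dBi

51.9415 dBi


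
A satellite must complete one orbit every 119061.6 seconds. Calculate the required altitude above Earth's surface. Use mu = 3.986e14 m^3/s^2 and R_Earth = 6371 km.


T = 119061.6 s
r = (mu*T^2/(4*pi^2))^(1/3) = (3.986e14 * 119061.6^2 / (4*pi^2))^(1/3)
r = 5.2308668e+07 m = 52308.6681 km
alt = r - R_E = 52308.6681 - 6371 = 45937.6681 km

45937.6681 km


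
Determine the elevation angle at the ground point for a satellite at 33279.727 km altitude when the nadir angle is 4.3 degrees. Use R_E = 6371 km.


r = R_E + alt = 39650.7270 km
Law of sines in the satellite / Earth-center / ground-point triangle:
  sin(nadir)/R_E = sin(90 + el)/r  =>  cos(el) = (r/R_E)*sin(nadir)
cos(el) = (39650.7270 / 6371.0000) * sin(4.3 deg) = 0.4666396
el = arccos(0.4666396) = 62.1836 deg
(Earth-central angle = 90 - nadir - el = 23.5164 deg)

62.1836 degrees


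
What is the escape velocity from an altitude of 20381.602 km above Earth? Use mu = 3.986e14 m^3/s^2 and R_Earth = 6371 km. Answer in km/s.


r = 6371.0 + 20381.602 = 26752.6020 km = 2.6752602e+07 m
v_esc = sqrt(2*mu/r) = sqrt(2*3.986e14 / 2.6752602e+07)
v_esc = 5458.8433 m/s = 5.4588 km/s

5.4588 km/s


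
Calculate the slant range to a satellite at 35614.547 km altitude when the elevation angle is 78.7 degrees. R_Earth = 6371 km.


h = 35614.547 km, el = 78.7 deg
d = -R_E*sin(el) + sqrt((R_E*sin(el))^2 + 2*R_E*h + h^2)
d = -6371.0000*sin(1.3736) + sqrt((6371.0000*0.9806147)^2 + 2*6371.0000*35614.547 + 35614.547^2)
d = 35719.4877 km

35719.4877 km


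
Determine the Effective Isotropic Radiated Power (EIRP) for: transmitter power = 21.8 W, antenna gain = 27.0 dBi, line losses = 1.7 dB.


Pt = 21.8 W = 13.3846 dBW
EIRP = Pt_dBW + Gt - losses = 13.3846 + 27.0 - 1.7 = 38.6846 dBW

38.6846 dBW


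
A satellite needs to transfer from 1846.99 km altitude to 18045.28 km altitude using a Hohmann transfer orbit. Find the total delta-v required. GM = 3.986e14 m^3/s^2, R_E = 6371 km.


r1 = 8217.9900 km = 8.21799e+06 m
r2 = 24416.2800 km = 2.441628e+07 m
dv1 = sqrt(mu/r1)*(sqrt(2*r2/(r1+r2)) - 1) = 1554.8604 m/s
dv2 = sqrt(mu/r2)*(1 - sqrt(2*r1/(r1+r2))) = 1173.0325 m/s
total dv = |dv1| + |dv2| = 1554.8604 + 1173.0325 = 2727.8929 m/s = 2.7279 km/s

2.7279 km/s


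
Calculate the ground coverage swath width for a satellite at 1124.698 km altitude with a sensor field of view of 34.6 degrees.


FOV = 34.6 deg = 0.6038839 rad
swath = 2 * alt * tan(FOV/2) = 2 * 1124.698 * tan(0.301942)
swath = 2 * 1124.698 * 0.3114653
swath = 700.6088 km

700.6088 km


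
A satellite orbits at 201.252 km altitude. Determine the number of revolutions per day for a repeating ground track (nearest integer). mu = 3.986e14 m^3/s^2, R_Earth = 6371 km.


r = 6.572252e+06 m
T = 2*pi*sqrt(r^3/mu) = 5302.5226 s = 88.3754 min
revs/day = 1440 / 88.3754 = 16.2941
Rounded: 16 revolutions per day

16 revolutions per day


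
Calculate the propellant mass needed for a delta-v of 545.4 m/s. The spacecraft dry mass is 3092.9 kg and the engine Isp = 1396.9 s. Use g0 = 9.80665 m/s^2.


ve = Isp * g0 = 1396.9 * 9.80665 = 13698.909385 m/s
mass ratio = exp(dv/ve) = exp(545.4/13698.909385) = 1.04061656
m_prop = m_dry * (mr - 1) = 3092.9 * (1.04061656 - 1)
m_prop = 125.6230 kg

125.6230 kg


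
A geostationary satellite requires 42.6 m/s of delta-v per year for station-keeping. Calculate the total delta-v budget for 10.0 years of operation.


dV = rate * years = 42.6 * 10.0
dV = 426.0000 m/s

426.0000 m/s


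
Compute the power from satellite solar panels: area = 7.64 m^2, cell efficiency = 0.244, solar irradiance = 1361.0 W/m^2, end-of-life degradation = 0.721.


P = area * eta * S * degradation
P = 7.64 * 0.244 * 1361.0 * 0.721
P = 1829.2648 W

1829.2648 W


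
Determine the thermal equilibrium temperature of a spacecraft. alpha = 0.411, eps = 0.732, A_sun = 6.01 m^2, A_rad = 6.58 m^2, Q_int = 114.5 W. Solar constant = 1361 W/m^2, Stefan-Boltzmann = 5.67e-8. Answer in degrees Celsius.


Numerator = alpha*S*A_sun + Q_int = 0.411*1361*6.01 + 114.5 = 3476.3197 W
Denominator = eps*sigma*A_rad = 0.732*5.67e-8*6.58 = 2.7309895e-07 W/K^4
T^4 = 1.2729158e+10 K^4
T = 335.8922 K = 62.7422 C

62.7422 degrees Celsius


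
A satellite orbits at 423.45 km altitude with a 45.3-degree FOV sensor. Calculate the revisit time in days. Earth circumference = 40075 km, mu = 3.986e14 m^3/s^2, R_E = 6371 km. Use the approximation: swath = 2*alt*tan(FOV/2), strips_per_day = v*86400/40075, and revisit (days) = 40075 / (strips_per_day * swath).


swath = 2*423.45*tan(0.3953171) = 353.3979 km
v = sqrt(mu/r) = 7659.3426 m/s = 7.6593 km/s
strips/day = v*86400/40075 = 7.6593*86400/40075 = 16.5132
coverage/day = strips * swath = 16.5132 * 353.3979 = 5835.7361 km
revisit = 40075 / 5835.7361 = 6.8672 days

6.8672 days


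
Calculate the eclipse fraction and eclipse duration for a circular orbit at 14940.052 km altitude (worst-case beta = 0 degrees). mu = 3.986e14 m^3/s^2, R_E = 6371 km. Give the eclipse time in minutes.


r = 21311.0520 km
T = 516.0209 min
Eclipse fraction = arcsin(R_E/r)/pi = arcsin(6371.0000/21311.0520)/pi
= arcsin(0.2989529)/pi = 0.09663734
Eclipse duration = 0.09663734 * 516.0209 = 49.8669 min

49.8669 minutes


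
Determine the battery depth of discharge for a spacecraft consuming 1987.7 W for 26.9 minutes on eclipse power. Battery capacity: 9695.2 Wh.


E_used = P * t / 60 = 1987.7 * 26.9 / 60 = 891.1522 Wh
DOD = E_used / E_total * 100 = 891.1522 / 9695.2 * 100
DOD = 9.1917 %

9.1917 %


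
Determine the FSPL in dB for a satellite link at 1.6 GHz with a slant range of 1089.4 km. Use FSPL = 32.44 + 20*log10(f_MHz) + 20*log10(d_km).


f = 1.6 GHz = 1600.0000 MHz
d = 1089.4 km
FSPL = 32.44 + 20*log10(1600.0000) + 20*log10(1089.4)
FSPL = 32.44 + 64.0824 + 60.7437
FSPL = 157.2661 dB

157.2661 dB


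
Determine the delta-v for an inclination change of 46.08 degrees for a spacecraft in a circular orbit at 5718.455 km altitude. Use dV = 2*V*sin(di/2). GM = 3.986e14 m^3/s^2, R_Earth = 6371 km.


r = 12089.4550 km = 1.2089455e+07 m
V = sqrt(mu/r) = 5742.0277 m/s
di = 46.08 deg = 0.8042477 rad
dV = 2*V*sin(di/2) = 2*5742.0277*sin(0.4021239)
dV = 4494.5569 m/s = 4.4946 km/s

4.4946 km/s


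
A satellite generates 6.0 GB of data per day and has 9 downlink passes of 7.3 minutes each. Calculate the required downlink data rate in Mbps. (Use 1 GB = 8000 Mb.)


total contact time = 9 * 7.3 * 60 = 3942.0000 s
data = 6.0 GB = 48000.0000 Mb
rate = 48000.0000 / 3942.0000 = 12.1766 Mbps

12.1766 Mbps


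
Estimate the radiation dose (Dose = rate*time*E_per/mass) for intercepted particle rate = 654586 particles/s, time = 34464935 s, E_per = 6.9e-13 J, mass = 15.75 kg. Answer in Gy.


Total energy deposited = rate * time * E_per
  = 654586 * 34464935 * 6.9e-13 = 15.5666 J
Dose = E_total / mass = 15.5666 / 15.75
Dose = 0.9883544 Gy

0.9884 Gy


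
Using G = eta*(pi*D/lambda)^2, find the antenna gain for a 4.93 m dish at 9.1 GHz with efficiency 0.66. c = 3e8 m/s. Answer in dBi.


lambda = c/f = 3e8 / 9.1e+09 = 0.03296703 m
G = eta*(pi*D/lambda)^2 = 0.66*(pi*4.93/0.03296703)^2
G = 145672.5742 (linear)
G = 10*log10(145672.5742) = 51.6338 dBi

51.6338 dBi


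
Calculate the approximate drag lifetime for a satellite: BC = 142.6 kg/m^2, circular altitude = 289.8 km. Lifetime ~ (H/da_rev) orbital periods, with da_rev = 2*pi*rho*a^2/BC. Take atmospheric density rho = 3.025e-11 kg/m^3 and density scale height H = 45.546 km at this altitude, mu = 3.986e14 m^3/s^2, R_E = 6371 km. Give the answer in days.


a = R_E + alt = 6660.8000 km = 6.6608e+06 m
da_rev = 2*pi*rho*a^2/BC = 2*pi*3.025e-11*(6.6608e+06)^2/142.6 = 59.134170 m per revolution
N = H/da_rev = 45546.0000 m / 59.134170 m = 770.2146 revolutions
P = 2*pi*sqrt(a^3/mu) = 5410.0442 s
lifetime = N*P = 770.2146 * 5410.0442 = 4.1668949e+06 s = 48.2279 days

48.2279 days


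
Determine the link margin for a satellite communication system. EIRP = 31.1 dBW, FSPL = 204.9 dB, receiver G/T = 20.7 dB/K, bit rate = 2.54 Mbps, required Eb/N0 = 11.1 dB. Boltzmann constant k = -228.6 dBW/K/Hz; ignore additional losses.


C/N0 = EIRP - FSPL + G/T - k = 31.1 - 204.9 + 20.7 - (-228.6)
C/N0 = 75.5000 dB-Hz
R_b = 2.54 Mbps = 2.54e+06 bps -> 10*log10(R_b) = 64.0483 dB-Hz
Eb/N0 = C/N0 - 10*log10(R_b) = 75.5000 - 64.0483 = 11.4517 dB
Margin = Eb/N0 - Eb/N0_req = 11.4517 - 11.1 = 0.3516628 dB (link closes)

0.3517 dB


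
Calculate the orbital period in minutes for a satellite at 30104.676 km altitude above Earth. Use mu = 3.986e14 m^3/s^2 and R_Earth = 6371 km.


r = 36475.6760 km = 3.6475676e+07 m
T = 2*pi*sqrt(r^3/mu) = 2*pi*sqrt(4.8529973e+22 / 3.986e14)
T = 69329.2090 s = 1155.4868 min

1155.4868 minutes


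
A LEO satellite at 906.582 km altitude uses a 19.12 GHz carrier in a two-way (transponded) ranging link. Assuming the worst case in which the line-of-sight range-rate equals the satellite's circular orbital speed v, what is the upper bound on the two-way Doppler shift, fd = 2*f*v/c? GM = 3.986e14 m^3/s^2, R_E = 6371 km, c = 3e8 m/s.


r = 7.277582e+06 m
v = sqrt(mu/r) = 7400.7391 m/s (worst-case radial velocity)
f = 19.12 GHz = 1.912e+10 Hz
fd = 2*f*v/c = 2*1.912e+10*7400.7391/3.0e+08
fd = 943347.5422 Hz

943347.5422 Hz


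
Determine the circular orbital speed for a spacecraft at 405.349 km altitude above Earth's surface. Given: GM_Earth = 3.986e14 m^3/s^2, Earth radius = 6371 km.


r = R_E + alt = 6371.0 + 405.349 = 6776.3490 km = 6.776349e+06 m
v = sqrt(mu/r) = sqrt(3.986e14 / 6.776349e+06) = 7669.5656 m/s = 7.6696 km/s

7.6696 km/s


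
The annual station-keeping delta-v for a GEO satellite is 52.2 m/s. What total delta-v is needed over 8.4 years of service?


dV = rate * years = 52.2 * 8.4
dV = 438.4800 m/s

438.4800 m/s


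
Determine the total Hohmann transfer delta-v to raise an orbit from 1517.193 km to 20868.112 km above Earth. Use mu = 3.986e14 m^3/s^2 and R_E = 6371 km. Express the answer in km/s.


r1 = 7888.1930 km = 7.888193e+06 m
r2 = 27239.1120 km = 2.7239112e+07 m
dv1 = sqrt(mu/r1)*(sqrt(2*r2/(r1+r2)) - 1) = 1744.0299 m/s
dv2 = sqrt(mu/r2)*(1 - sqrt(2*r1/(r1+r2))) = 1261.7396 m/s
total dv = |dv1| + |dv2| = 1744.0299 + 1261.7396 = 3005.7694 m/s = 3.0058 km/s

3.0058 km/s


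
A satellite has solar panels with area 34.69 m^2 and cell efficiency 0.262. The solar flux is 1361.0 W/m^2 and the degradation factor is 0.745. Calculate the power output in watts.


P = area * eta * S * degradation
P = 34.69 * 0.262 * 1361.0 * 0.745
P = 9215.5230 W

9215.5230 W


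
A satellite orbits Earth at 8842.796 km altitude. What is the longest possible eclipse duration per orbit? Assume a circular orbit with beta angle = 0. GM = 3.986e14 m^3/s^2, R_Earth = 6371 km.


r = 15213.7960 km
T = 311.2550 min
Eclipse fraction = arcsin(R_E/r)/pi = arcsin(6371.0000/15213.7960)/pi
= arcsin(0.4187647)/pi = 0.1375368
Eclipse duration = 0.1375368 * 311.2550 = 42.8090 min

42.8090 minutes


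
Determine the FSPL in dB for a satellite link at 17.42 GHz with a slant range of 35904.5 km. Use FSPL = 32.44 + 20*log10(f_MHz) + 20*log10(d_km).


f = 17.42 GHz = 17420.0000 MHz
d = 35904.5 km
FSPL = 32.44 + 20*log10(17420.0000) + 20*log10(35904.5)
FSPL = 32.44 + 84.8210 + 91.1030
FSPL = 208.3639 dB

208.3639 dB


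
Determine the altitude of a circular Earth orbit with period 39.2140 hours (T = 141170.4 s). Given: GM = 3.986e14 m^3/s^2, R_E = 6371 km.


T = 141170.4 s
r = (mu*T^2/(4*pi^2))^(1/3) = (3.986e14 * 141170.4^2 / (4*pi^2))^(1/3)
r = 5.8598741e+07 m = 58598.7407 km
alt = r - R_E = 58598.7407 - 6371 = 52227.7407 km

52227.7407 km


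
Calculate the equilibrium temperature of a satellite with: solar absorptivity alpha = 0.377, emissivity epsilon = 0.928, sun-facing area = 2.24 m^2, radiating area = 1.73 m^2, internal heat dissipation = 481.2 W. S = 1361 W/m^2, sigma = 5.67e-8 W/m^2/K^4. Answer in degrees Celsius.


Numerator = alpha*S*A_sun + Q_int = 0.377*1361*2.24 + 481.2 = 1630.5373 W
Denominator = eps*sigma*A_rad = 0.928*5.67e-8*1.73 = 9.1028448e-08 W/K^4
T^4 = 1.7912392e+10 K^4
T = 365.8376 K = 92.6876 C

92.6876 degrees Celsius


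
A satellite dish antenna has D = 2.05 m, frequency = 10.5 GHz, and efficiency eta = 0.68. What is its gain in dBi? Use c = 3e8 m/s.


lambda = c/f = 3e8 / 1.05e+10 = 0.02857143 m
G = eta*(pi*D/lambda)^2 = 0.68*(pi*2.05/0.02857143)^2
G = 34550.3514 (linear)
G = 10*log10(34550.3514) = 45.3845 dBi

45.3845 dBi


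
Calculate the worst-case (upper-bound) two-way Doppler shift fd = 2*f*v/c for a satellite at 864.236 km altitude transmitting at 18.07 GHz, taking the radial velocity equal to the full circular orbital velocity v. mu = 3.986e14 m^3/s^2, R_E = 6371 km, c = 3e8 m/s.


r = 7.235236e+06 m
v = sqrt(mu/r) = 7422.3648 m/s (worst-case radial velocity)
f = 18.07 GHz = 1.807e+10 Hz
fd = 2*f*v/c = 2*1.807e+10*7422.3648/3.0e+08
fd = 894147.5479 Hz

894147.5479 Hz


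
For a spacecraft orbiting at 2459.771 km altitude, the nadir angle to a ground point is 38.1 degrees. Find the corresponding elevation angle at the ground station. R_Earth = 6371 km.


r = R_E + alt = 8830.7710 km
Law of sines in the satellite / Earth-center / ground-point triangle:
  sin(nadir)/R_E = sin(90 + el)/r  =>  cos(el) = (r/R_E)*sin(nadir)
cos(el) = (8830.7710 / 6371.0000) * sin(38.1 deg) = 0.8552664
el = arccos(0.8552664) = 31.2108 deg
(Earth-central angle = 90 - nadir - el = 20.6892 deg)

31.2108 degrees


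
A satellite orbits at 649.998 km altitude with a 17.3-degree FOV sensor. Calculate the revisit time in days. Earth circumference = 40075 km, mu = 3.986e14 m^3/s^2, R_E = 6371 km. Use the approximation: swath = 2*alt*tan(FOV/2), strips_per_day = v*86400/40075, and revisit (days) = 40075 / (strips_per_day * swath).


swath = 2*649.998*tan(0.150971) = 197.7665 km
v = sqrt(mu/r) = 7534.7565 m/s = 7.5348 km/s
strips/day = v*86400/40075 = 7.5348*86400/40075 = 16.2446
coverage/day = strips * swath = 16.2446 * 197.7665 = 3212.6403 km
revisit = 40075 / 3212.6403 = 12.4742 days

12.4742 days


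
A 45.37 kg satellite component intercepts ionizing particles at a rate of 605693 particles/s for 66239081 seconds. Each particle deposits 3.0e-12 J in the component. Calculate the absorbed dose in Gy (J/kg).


Total energy deposited = rate * time * E_per
  = 605693 * 66239081 * 3.0e-12 = 120.3616 J
Dose = E_total / mass = 120.3616 / 45.37
Dose = 2.6529 Gy

2.6529 Gy


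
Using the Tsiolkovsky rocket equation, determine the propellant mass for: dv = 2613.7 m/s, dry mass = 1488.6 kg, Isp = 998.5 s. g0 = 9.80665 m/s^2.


ve = Isp * g0 = 998.5 * 9.80665 = 9791.940025 m/s
mass ratio = exp(dv/ve) = exp(2613.7/9791.940025) = 1.30594068
m_prop = m_dry * (mr - 1) = 1488.6 * (1.30594068 - 1)
m_prop = 455.4233 kg

455.4233 kg


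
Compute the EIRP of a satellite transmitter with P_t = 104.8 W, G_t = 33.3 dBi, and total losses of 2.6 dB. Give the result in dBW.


Pt = 104.8 W = 20.2036 dBW
EIRP = Pt_dBW + Gt - losses = 20.2036 + 33.3 - 2.6 = 50.9036 dBW

50.9036 dBW


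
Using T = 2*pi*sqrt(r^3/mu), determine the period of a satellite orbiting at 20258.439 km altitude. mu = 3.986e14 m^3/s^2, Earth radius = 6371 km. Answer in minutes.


r = 26629.4390 km = 2.6629439e+07 m
T = 2*pi*sqrt(r^3/mu) = 2*pi*sqrt(1.8883655e+22 / 3.986e14)
T = 43246.8268 s = 720.7804 min

720.7804 minutes


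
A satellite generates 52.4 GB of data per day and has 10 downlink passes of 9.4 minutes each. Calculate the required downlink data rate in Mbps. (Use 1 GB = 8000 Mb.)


total contact time = 10 * 9.4 * 60 = 5640.0000 s
data = 52.4 GB = 419200.0000 Mb
rate = 419200.0000 / 5640.0000 = 74.3262 Mbps

74.3262 Mbps


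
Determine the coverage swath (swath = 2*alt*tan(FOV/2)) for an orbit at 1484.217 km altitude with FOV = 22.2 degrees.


FOV = 22.2 deg = 0.3874631 rad
swath = 2 * alt * tan(FOV/2) = 2 * 1484.217 * tan(0.1937315)
swath = 2 * 1484.217 * 0.1961922
swath = 582.3836 km

582.3836 km


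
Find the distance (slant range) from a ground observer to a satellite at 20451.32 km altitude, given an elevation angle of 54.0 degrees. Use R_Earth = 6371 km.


h = 20451.32 km, el = 54.0 deg
d = -R_E*sin(el) + sqrt((R_E*sin(el))^2 + 2*R_E*h + h^2)
d = -6371.0000*sin(0.9424778) + sqrt((6371.0000*0.809017)^2 + 2*6371.0000*20451.32 + 20451.32^2)
d = 21405.3739 km

21405.3739 km


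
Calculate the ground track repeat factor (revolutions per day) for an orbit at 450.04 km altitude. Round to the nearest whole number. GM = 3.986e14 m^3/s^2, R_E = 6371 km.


r = 6.82104e+06 m
T = 2*pi*sqrt(r^3/mu) = 5606.4392 s = 93.4407 min
revs/day = 1440 / 93.4407 = 15.4109
Rounded: 15 revolutions per day

15 revolutions per day


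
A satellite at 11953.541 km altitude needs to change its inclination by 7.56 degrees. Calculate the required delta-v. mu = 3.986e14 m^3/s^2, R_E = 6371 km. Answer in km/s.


r = 18324.5410 km = 1.8324541e+07 m
V = sqrt(mu/r) = 4663.9308 m/s
di = 7.56 deg = 0.1319469 rad
dV = 2*V*sin(di/2) = 2*4663.9308*sin(0.06597345)
dV = 614.9448 m/s = 0.6149448 km/s

0.6149 km/s


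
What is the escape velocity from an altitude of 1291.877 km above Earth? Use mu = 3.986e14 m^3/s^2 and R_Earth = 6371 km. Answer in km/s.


r = 6371.0 + 1291.877 = 7662.8770 km = 7.662877e+06 m
v_esc = sqrt(2*mu/r) = sqrt(2*3.986e14 / 7.662877e+06)
v_esc = 10199.7075 m/s = 10.1997 km/s

10.1997 km/s


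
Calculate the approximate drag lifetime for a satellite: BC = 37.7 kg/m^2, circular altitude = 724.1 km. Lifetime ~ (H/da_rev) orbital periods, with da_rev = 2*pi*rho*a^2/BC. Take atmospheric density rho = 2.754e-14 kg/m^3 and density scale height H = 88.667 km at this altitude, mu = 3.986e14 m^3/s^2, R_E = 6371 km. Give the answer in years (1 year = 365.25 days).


a = R_E + alt = 7095.1000 km = 7.0951e+06 m
da_rev = 2*pi*rho*a^2/BC = 2*pi*2.754e-14*(7.0951e+06)^2/37.7 = 0.231057195 m per revolution
N = H/da_rev = 88667.0000 m / 0.231057195 m = 383744.8134 revolutions
P = 2*pi*sqrt(a^3/mu) = 5947.6993 s
lifetime = N*P = 383744.8134 * 5947.6993 = 2.2823988e+09 s = 26416.6522 days
years = 26416.6522 / 365.25 = 72.3249 years

72.3249 years


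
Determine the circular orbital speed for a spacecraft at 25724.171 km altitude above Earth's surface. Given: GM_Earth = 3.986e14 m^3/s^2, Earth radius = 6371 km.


r = R_E + alt = 6371.0 + 25724.171 = 32095.1710 km = 3.2095171e+07 m
v = sqrt(mu/r) = sqrt(3.986e14 / 3.2095171e+07) = 3524.1047 m/s = 3.5241 km/s

3.5241 km/s


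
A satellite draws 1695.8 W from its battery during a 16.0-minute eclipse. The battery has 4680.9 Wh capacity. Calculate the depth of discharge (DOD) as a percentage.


E_used = P * t / 60 = 1695.8 * 16.0 / 60 = 452.2133 Wh
DOD = E_used / E_total * 100 = 452.2133 / 4680.9 * 100
DOD = 9.6608 %

9.6608 %


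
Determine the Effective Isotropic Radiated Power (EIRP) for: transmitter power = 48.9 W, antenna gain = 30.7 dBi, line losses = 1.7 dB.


Pt = 48.9 W = 16.8931 dBW
EIRP = Pt_dBW + Gt - losses = 16.8931 + 30.7 - 1.7 = 45.8931 dBW

45.8931 dBW


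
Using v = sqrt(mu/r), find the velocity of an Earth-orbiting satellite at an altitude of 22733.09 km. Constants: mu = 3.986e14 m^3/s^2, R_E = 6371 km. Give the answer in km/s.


r = R_E + alt = 6371.0 + 22733.09 = 29104.0900 km = 2.910409e+07 m
v = sqrt(mu/r) = sqrt(3.986e14 / 2.910409e+07) = 3700.7661 m/s = 3.7008 km/s

3.7008 km/s


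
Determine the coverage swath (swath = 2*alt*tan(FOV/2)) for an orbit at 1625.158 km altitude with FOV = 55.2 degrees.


FOV = 55.2 deg = 0.9634217 rad
swath = 2 * alt * tan(FOV/2) = 2 * 1625.158 * tan(0.4817109)
swath = 2 * 1625.158 * 0.5227874
swath = 1699.2241 km

1699.2241 km


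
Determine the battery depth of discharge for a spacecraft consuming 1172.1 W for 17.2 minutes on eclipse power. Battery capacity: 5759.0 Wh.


E_used = P * t / 60 = 1172.1 * 17.2 / 60 = 336.0020 Wh
DOD = E_used / E_total * 100 = 336.0020 / 5759.0 * 100
DOD = 5.8344 %

5.8344 %


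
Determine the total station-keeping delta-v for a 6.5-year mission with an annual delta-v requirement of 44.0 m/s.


dV = rate * years = 44.0 * 6.5
dV = 286.0000 m/s

286.0000 m/s


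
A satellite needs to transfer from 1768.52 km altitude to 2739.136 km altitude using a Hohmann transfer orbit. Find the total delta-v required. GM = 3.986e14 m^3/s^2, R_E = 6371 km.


r1 = 8139.5200 km = 8.13952e+06 m
r2 = 9110.1360 km = 9.110136e+06 m
dv1 = sqrt(mu/r1)*(sqrt(2*r2/(r1+r2)) - 1) = 194.1878 m/s
dv2 = sqrt(mu/r2)*(1 - sqrt(2*r1/(r1+r2))) = 188.7929 m/s
total dv = |dv1| + |dv2| = 194.1878 + 188.7929 = 382.9807 m/s = 0.3829807 km/s

0.3830 km/s


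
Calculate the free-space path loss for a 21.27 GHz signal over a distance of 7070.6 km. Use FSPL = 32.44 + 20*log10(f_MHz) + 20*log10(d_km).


f = 21.27 GHz = 21270.0000 MHz
d = 7070.6 km
FSPL = 32.44 + 20*log10(21270.0000) + 20*log10(7070.6)
FSPL = 32.44 + 86.5553 + 76.9891
FSPL = 195.9845 dB

195.9845 dB


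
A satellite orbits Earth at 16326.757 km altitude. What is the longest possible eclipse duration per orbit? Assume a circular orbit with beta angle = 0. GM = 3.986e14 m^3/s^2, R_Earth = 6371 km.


r = 22697.7570 km
T = 567.1976 min
Eclipse fraction = arcsin(R_E/r)/pi = arcsin(6371.0000/22697.7570)/pi
= arcsin(0.2806885)/pi = 0.09056279
Eclipse duration = 0.09056279 * 567.1976 = 51.3670 min

51.3670 minutes


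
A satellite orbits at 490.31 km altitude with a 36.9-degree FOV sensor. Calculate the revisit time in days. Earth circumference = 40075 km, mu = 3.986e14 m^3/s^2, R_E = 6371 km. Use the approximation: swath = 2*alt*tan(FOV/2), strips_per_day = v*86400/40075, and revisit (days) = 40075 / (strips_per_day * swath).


swath = 2*490.31*tan(0.3220132) = 327.1596 km
v = sqrt(mu/r) = 7621.9330 m/s = 7.6219 km/s
strips/day = v*86400/40075 = 7.6219*86400/40075 = 16.4326
coverage/day = strips * swath = 16.4326 * 327.1596 = 5376.0708 km
revisit = 40075 / 5376.0708 = 7.4543 days

7.4543 days


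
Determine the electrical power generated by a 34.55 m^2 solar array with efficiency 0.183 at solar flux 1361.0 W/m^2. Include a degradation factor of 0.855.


P = area * eta * S * degradation
P = 34.55 * 0.183 * 1361.0 * 0.855
P = 7357.3833 W

7357.3833 W


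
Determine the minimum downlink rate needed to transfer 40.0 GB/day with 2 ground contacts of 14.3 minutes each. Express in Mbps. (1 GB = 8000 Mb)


total contact time = 2 * 14.3 * 60 = 1716.0000 s
data = 40.0 GB = 320000.0000 Mb
rate = 320000.0000 / 1716.0000 = 186.4802 Mbps

186.4802 Mbps


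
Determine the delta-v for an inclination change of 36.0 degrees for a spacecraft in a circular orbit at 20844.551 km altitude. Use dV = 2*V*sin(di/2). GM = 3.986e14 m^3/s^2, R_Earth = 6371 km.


r = 27215.5510 km = 2.7215551e+07 m
V = sqrt(mu/r) = 3827.0143 m/s
di = 36.0 deg = 0.6283185 rad
dV = 2*V*sin(di/2) = 2*3827.0143*sin(0.3141593)
dV = 2365.2249 m/s = 2.3652 km/s

2.3652 km/s


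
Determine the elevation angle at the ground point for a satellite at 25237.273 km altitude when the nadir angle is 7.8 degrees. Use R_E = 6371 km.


r = R_E + alt = 31608.2730 km
Law of sines in the satellite / Earth-center / ground-point triangle:
  sin(nadir)/R_E = sin(90 + el)/r  =>  cos(el) = (r/R_E)*sin(nadir)
cos(el) = (31608.2730 / 6371.0000) * sin(7.8 deg) = 0.6733221
el = arccos(0.6733221) = 47.6760 deg
(Earth-central angle = 90 - nadir - el = 34.5240 deg)

47.6760 degrees


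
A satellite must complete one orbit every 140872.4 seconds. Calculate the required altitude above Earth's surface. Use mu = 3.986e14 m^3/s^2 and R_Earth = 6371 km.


T = 140872.4 s
r = (mu*T^2/(4*pi^2))^(1/3) = (3.986e14 * 140872.4^2 / (4*pi^2))^(1/3)
r = 5.8516247e+07 m = 58516.2466 km
alt = r - R_E = 58516.2466 - 6371 = 52145.2466 km

52145.2466 km


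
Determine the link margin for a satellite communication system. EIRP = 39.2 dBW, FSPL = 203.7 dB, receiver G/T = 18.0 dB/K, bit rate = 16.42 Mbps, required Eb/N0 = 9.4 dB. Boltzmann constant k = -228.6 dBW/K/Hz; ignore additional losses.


C/N0 = EIRP - FSPL + G/T - k = 39.2 - 203.7 + 18.0 - (-228.6)
C/N0 = 82.1000 dB-Hz
R_b = 16.42 Mbps = 1.642e+07 bps -> 10*log10(R_b) = 72.1537 dB-Hz
Eb/N0 = C/N0 - 10*log10(R_b) = 82.1000 - 72.1537 = 9.9463 dB
Margin = Eb/N0 - Eb/N0_req = 9.9463 - 9.4 = 0.5462685 dB (link closes)

0.5463 dB


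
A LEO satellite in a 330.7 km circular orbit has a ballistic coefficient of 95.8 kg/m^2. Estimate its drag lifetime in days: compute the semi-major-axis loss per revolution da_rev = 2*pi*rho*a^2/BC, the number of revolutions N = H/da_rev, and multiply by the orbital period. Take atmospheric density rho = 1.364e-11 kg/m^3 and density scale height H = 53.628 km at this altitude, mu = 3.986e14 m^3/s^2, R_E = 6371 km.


a = R_E + alt = 6701.7000 km = 6.7017e+06 m
da_rev = 2*pi*rho*a^2/BC = 2*pi*1.364e-11*(6.7017e+06)^2/95.8 = 40.178960 m per revolution
N = H/da_rev = 53628.0000 m / 40.178960 m = 1334.7284 revolutions
P = 2*pi*sqrt(a^3/mu) = 5459.9504 s
lifetime = N*P = 1334.7284 * 5459.9504 = 7.2875509e+06 s = 84.3467 days

84.3467 days


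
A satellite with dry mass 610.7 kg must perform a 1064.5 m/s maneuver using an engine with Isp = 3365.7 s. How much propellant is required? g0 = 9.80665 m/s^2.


ve = Isp * g0 = 3365.7 * 9.80665 = 33006.241905 m/s
mass ratio = exp(dv/ve) = exp(1064.5/33006.241905) = 1.03277719
m_prop = m_dry * (mr - 1) = 610.7 * (1.03277719 - 1)
m_prop = 20.0170 kg

20.0170 kg


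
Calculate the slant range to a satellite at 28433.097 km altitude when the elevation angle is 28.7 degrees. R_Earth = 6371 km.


h = 28433.097 km, el = 28.7 deg
d = -R_E*sin(el) + sqrt((R_E*sin(el))^2 + 2*R_E*h + h^2)
d = -6371.0000*sin(0.5009095) + sqrt((6371.0000*0.4802235)^2 + 2*6371.0000*28433.097 + 28433.097^2)
d = 31293.0228 km

31293.0228 km


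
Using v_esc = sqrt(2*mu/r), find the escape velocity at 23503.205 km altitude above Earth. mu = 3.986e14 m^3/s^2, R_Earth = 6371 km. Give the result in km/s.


r = 6371.0 + 23503.205 = 29874.2050 km = 2.9874205e+07 m
v_esc = sqrt(2*mu/r) = sqrt(2*3.986e14 / 2.9874205e+07)
v_esc = 5165.7748 m/s = 5.1658 km/s

5.1658 km/s


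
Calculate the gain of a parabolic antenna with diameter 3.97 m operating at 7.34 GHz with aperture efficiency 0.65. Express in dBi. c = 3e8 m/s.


lambda = c/f = 3e8 / 7.34e+09 = 0.04087193 m
G = eta*(pi*D/lambda)^2 = 0.65*(pi*3.97/0.04087193)^2
G = 60526.2442 (linear)
G = 10*log10(60526.2442) = 47.8194 dBi

47.8194 dBi


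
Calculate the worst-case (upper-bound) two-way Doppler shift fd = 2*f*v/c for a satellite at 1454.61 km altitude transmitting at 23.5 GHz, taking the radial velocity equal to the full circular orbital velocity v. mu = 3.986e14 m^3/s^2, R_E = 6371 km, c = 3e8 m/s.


r = 7.82561e+06 m
v = sqrt(mu/r) = 7136.8989 m/s (worst-case radial velocity)
f = 23.5 GHz = 2.35e+10 Hz
fd = 2*f*v/c = 2*2.35e+10*7136.8989/3.0e+08
fd = 1.1181142e+06 Hz

1.1181e+06 Hz


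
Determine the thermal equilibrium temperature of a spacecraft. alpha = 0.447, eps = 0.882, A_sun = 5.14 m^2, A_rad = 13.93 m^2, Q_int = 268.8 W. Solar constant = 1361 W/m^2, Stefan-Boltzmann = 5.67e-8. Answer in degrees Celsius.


Numerator = alpha*S*A_sun + Q_int = 0.447*1361*5.14 + 268.8 = 3395.8064 W
Denominator = eps*sigma*A_rad = 0.882*5.67e-8*13.93 = 6.9663094e-07 W/K^4
T^4 = 4.8746132e+09 K^4
T = 264.2318 K = -8.9182 C

-8.9182 degrees Celsius


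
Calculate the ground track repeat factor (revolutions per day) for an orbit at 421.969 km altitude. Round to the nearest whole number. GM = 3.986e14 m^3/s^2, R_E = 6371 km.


r = 6.792969e+06 m
T = 2*pi*sqrt(r^3/mu) = 5571.8661 s = 92.8644 min
revs/day = 1440 / 92.8644 = 15.5065
Rounded: 16 revolutions per day

16 revolutions per day


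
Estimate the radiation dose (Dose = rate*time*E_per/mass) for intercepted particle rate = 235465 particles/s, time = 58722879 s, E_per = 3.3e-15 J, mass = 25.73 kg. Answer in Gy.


Total energy deposited = rate * time * E_per
  = 235465 * 58722879 * 3.3e-15 = 0.0456297 J
Dose = E_total / mass = 0.0456297 / 25.73
Dose = 0.001773405 Gy

0.0018 Gy


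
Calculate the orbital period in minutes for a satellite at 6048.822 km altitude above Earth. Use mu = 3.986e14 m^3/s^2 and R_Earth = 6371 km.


r = 12419.8220 km = 1.2419822e+07 m
T = 2*pi*sqrt(r^3/mu) = 2*pi*sqrt(1.9157821e+21 / 3.986e14)
T = 13774.7675 s = 229.5795 min

229.5795 minutes


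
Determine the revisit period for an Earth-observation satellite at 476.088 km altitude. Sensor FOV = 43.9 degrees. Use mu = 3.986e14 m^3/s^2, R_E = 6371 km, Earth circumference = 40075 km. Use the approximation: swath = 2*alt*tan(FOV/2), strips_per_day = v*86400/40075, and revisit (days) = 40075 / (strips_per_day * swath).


swath = 2*476.088*tan(0.3830998) = 383.7378 km
v = sqrt(mu/r) = 7629.8446 m/s = 7.6298 km/s
strips/day = v*86400/40075 = 7.6298*86400/40075 = 16.4496
coverage/day = strips * swath = 16.4496 * 383.7378 = 6312.3423 km
revisit = 40075 / 6312.3423 = 6.3487 days

6.3487 days


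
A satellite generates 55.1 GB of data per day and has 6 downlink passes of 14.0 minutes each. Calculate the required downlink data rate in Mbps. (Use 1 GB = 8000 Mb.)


total contact time = 6 * 14.0 * 60 = 5040.0000 s
data = 55.1 GB = 440800.0000 Mb
rate = 440800.0000 / 5040.0000 = 87.4603 Mbps

87.4603 Mbps


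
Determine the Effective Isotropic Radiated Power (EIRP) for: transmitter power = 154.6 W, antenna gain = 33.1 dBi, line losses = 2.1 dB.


Pt = 154.6 W = 21.8921 dBW
EIRP = Pt_dBW + Gt - losses = 21.8921 + 33.1 - 2.1 = 52.8921 dBW

52.8921 dBW


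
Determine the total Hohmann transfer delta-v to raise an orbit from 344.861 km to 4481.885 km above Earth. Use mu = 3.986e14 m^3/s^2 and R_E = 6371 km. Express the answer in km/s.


r1 = 6715.8610 km = 6.715861e+06 m
r2 = 10852.8850 km = 1.0852885e+07 m
dv1 = sqrt(mu/r1)*(sqrt(2*r2/(r1+r2)) - 1) = 859.1518 m/s
dv2 = sqrt(mu/r2)*(1 - sqrt(2*r1/(r1+r2))) = 761.3562 m/s
total dv = |dv1| + |dv2| = 859.1518 + 761.3562 = 1620.5080 m/s = 1.6205 km/s

1.6205 km/s


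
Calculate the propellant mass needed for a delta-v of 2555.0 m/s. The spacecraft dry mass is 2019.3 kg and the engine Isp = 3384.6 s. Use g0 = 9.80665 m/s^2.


ve = Isp * g0 = 3384.6 * 9.80665 = 33191.587590 m/s
mass ratio = exp(dv/ve) = exp(2555.0/33191.587590) = 1.08001760
m_prop = m_dry * (mr - 1) = 2019.3 * (1.08001760 - 1)
m_prop = 161.5795 kg

161.5795 kg
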